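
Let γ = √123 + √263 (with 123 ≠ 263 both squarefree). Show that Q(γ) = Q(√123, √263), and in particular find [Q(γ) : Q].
[Q(γ) : Q] = 4 (equivalently, Q(γ) = Q(√123, √263))

Obviously Q(γ) ⊆ Q(√123, √263), and [Q(√123, √263):Q] = 4 (since 123, 263 are distinct squarefree integers > 1 with 32349 not a perfect square). To show equality we compute the minimal polynomial of γ. From γ = √123 + √263: γ^2 = 123 + 2√(32349) + 263 = 386 + 2√(32349), so γ^2 - 386 = 2√(32349); squaring, (γ^2 - 386)^2 = 4·32349, i.e. γ^4 - 772γ^2 + 148996 - 129396 = 0, i.e. γ^4 - 772γ^2 + 19600 = 0. So γ is a root of x^4 - 772x^2 + 19600. This polynomial is irreducible over Q: it has no rational root (each ±√123 ± √263 is irrational), and any factorization into two quadratics over Q would force √(32349) ∈ Q (pairing opposite roots) or √123, √263 ∈ Q (other pairings), all impossible. Hence [Q(γ):Q] = 4 = [Q(√123, √263):Q], so Q(γ) = Q(√123, √263).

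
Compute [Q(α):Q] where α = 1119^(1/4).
[Q(α):Q] = 4

α is a root of x^4 - 1119. By Eisenstein's criterion at the prime p = 3 (which divides the constant term 1119 but p^2 = 9 does not, since 1119 is squarefree), x^4 - 1119 is irreducible over Q. Hence [Q(α):Q] = 4.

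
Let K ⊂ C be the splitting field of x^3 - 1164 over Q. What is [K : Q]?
[K : Q] = 6

The roots of x^3 - 1164 are ∛1164, ω∛1164, ω^2∛1164 where ω = e^(2πi/3) is a primitive cube root of unity, so K = Q(∛1164, ω). Now [Q(∛1164):Q] = 3 (since 1164 is not a perfect cube, x^3 - 1164 is irreducible) and [Q(ω):Q] = 2. Both 2 and 3 divide [K:Q], and [K:Q] ≤ 3·2 = 6, so [K:Q] = 6. (Equivalently: Q(∛1164) ⊂ R but ω ∉ R, so [K : Q(∛1164)] = 2.)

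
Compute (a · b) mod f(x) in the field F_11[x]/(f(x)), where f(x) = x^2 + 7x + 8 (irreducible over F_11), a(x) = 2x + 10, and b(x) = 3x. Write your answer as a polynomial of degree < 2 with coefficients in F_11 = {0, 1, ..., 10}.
a · b ≡ 10x + 7 (mod f(x))

Multiply in F_11[x]: a(x)·b(x) = (2x + 10)·(3x) = 6x^2 + 8x. This has degree ≥ 2, so divide by f(x) over F_11: 6x^2 + 8x = (6)·(x^2 + 7x + 8) + (10x + 7). Hence a·b ≡ 10x + 7 (mod f). (F_11[x]/(f) is a field with 11^2 = 121 elements since f is irreducible of degree 2.)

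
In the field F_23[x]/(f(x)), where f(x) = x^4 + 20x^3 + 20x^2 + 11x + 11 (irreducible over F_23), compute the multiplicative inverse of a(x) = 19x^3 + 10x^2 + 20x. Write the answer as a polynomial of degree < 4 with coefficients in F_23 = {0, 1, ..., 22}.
a(x)^(-1) ≡ 2x^3 + 2x^2 + 11x + 6 (mod f(x))

Since f is irreducible over F_23, F_23[x]/(f) is a field and a(x) ≠ 0 has an inverse. Apply the extended Euclidean algorithm to f(x) and a(x) in F_23[x]: f(x) = (17x + 3)·a(x) + (18x^2 + 20x + 11);  a(x) = (10x + 15)·(18x^2 + 20x + 11) + (x + 19);  (18x^2 + 20x + 11) = (18x)·(x + 19) + (11). The last nonzero remainder is the constant 11 = gcd(f, a) in F_23. Back-substituting through the division chain expresses 11 = s(x)·a(x) + t(x)·f(x) with s(x) ≡ 22x^3 + 22x^2 + 6x + 20 (mod f), so (22x^3 + 22x^2 + 6x + 20)·a(x) ≡ 11 (mod f). Multiplying by 11^(-1) ≡ 21 in F_23 gives a(x)^(-1) ≡ 21·(22x^3 + 22x^2 + 6x + 20) ≡ 2x^3 + 2x^2 + 11x + 6 (mod f). Check: (19x^3 + 10x^2 + 20x)·(2x^3 + 2x^2 + 11x + 6) = 15x^6 + 12x^5 + 16x^4 + 11x^3 + 4x^2 + 5x ≡ 1 (mod x^4 + 20x^3 + 20x^2 + 11x + 11).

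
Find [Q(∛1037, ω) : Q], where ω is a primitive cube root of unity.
[Q(∛1037, ω) : Q] = 6

[Q(∛1037):Q] = 3 (min poly x^3 - 1037, irreducible since 1037 is not a perfect cube). [Q(ω):Q] = 2 (min poly x^2 + x + 1). Since Q(∛1037) ⊂ R and ω ∉ R, we have ω ∉ Q(∛1037), so x^2 + x + 1 remains irreducible over Q(∛1037) and [Q(∛1037, ω) : Q(∛1037)] = 2. By the tower law, [Q(∛1037, ω) : Q] = 3 · 2 = 6. (In fact Q(∛1037, ω) is the splitting field of x^3 - 1037 over Q.)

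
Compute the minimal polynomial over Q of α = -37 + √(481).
m_α(x) = x^2 + 74x + 888

From α + 37 = √(481), squaring gives (α + 37)^2 = 481, i.e. α^2 + 74α + 1369 = 481, so α^2 + 74α + 888 = 0. The discriminant of x^2 + 74x + 888 is (74)^2 - 4·(888) = 5476 - 3552 = 1924, and 4·(481) is not a perfect square in Q since 481 is squarefree and ≠ 1. Hence x^2 + 74x + 888 is irreducible over Q and is the minimal polynomial of α.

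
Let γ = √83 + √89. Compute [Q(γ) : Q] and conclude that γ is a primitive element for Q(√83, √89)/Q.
[Q(γ) : Q] = 4 (equivalently, Q(γ) = Q(√83, √89))

Obviously Q(γ) ⊆ Q(√83, √89), and [Q(√83, √89):Q] = 4 (since 83, 89 are distinct squarefree integers > 1 with 7387 not a perfect square). To show equality we compute the minimal polynomial of γ. From γ = √83 + √89: γ^2 = 83 + 2√(7387) + 89 = 172 + 2√(7387), so γ^2 - 172 = 2√(7387); squaring, (γ^2 - 172)^2 = 4·7387, i.e. γ^4 - 344γ^2 + 29584 - 29548 = 0, i.e. γ^4 - 344γ^2 + 36 = 0. So γ is a root of x^4 - 344x^2 + 36. This polynomial is irreducible over Q: it has no rational root (each ±√83 ± √89 is irrational), and any factorization into two quadratics over Q would force √(7387) ∈ Q (pairing opposite roots) or √83, √89 ∈ Q (other pairings), all impossible. Hence [Q(γ):Q] = 4 = [Q(√83, √89):Q], so Q(γ) = Q(√83, √89).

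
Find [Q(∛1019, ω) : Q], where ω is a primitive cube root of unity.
[Q(∛1019, ω) : Q] = 6

[Q(∛1019):Q] = 3 (min poly x^3 - 1019, irreducible since 1019 is not a perfect cube). [Q(ω):Q] = 2 (min poly x^2 + x + 1). Since Q(∛1019) ⊂ R and ω ∉ R, we have ω ∉ Q(∛1019), so x^2 + x + 1 remains irreducible over Q(∛1019) and [Q(∛1019, ω) : Q(∛1019)] = 2. By the tower law, [Q(∛1019, ω) : Q] = 3 · 2 = 6. (In fact Q(∛1019, ω) is the splitting field of x^3 - 1019 over Q.)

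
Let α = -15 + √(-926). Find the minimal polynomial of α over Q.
m_α(x) = x^2 + 30x + 1151

From α + 15 = √(-926), squaring gives (α + 15)^2 = -926, i.e. α^2 + 30α + 225 = -926, so α^2 + 30α + 1151 = 0. The discriminant of x^2 + 30x + 1151 is (30)^2 - 4·(1151) = 900 - 4604 = -3704, and 4·(-926) is not a perfect square in Q since -926 is squarefree and ≠ 1. Hence x^2 + 30x + 1151 is irreducible over Q and is the minimal polynomial of α.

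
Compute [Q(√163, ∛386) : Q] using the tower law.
[Q(√163, ∛386) : Q] = 6

Let L = Q(√163, ∛386). Since Q(√163) ⊂ L and [Q(√163):Q] = 2, the tower law gives 2 | [L:Q]. Likewise Q(∛386) ⊂ L with [Q(∛386):Q] = 3 (because 386 is not a perfect cube), so 3 | [L:Q]. As gcd(2,3) = 1, [L:Q] is divisible by 6. Conversely L is generated over Q by √163 and ∛386, so [L:Q] ≤ 2·3 = 6. Therefore [Q(√163, ∛386) : Q] = 6.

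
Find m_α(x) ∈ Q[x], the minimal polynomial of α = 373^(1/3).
m_α(x) = x^3 - 373

α satisfies α^3 = 373, so x^3 - 373 annihilates α. By the rational root test, a rational root p/q (in lowest terms) of x^3 - 373 would satisfy p^3 = 373 q^3, forcing q = 1 and p^3 = 373; but 373 is not a perfect cube, contradiction. A monic cubic over Q with no rational root is irreducible (any nontrivial factorization would include a linear factor). Hence x^3 - 373 is the minimal polynomial of α, and in particular [Q(α):Q] = 3.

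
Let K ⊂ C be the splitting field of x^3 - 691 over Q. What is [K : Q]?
[K : Q] = 6

The roots of x^3 - 691 are ∛691, ω∛691, ω^2∛691 where ω = e^(2πi/3) is a primitive cube root of unity, so K = Q(∛691, ω). Now [Q(∛691):Q] = 3 (since 691 is not a perfect cube, x^3 - 691 is irreducible) and [Q(ω):Q] = 2. Both 2 and 3 divide [K:Q], and [K:Q] ≤ 3·2 = 6, so [K:Q] = 6. (Equivalently: Q(∛691) ⊂ R but ω ∉ R, so [K : Q(∛691)] = 2.)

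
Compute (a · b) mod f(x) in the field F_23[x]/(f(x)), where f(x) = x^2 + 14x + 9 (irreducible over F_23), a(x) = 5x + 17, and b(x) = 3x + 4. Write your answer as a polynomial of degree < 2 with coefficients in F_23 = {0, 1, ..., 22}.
a · b ≡ 22x + 2 (mod f(x))

Multiply in F_23[x]: a(x)·b(x) = (5x + 17)·(3x + 4) = 15x^2 + 2x + 22. This has degree ≥ 2, so divide by f(x) over F_23: 15x^2 + 2x + 22 = (15)·(x^2 + 14x + 9) + (22x + 2). Hence a·b ≡ 22x + 2 (mod f). (F_23[x]/(f) is a field with 23^2 = 529 elements since f is irreducible of degree 2.)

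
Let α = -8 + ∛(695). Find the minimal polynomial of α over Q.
m_α(x) = x^3 + 24x^2 + 192x - 183

Set β = α + 8 = ∛(695), so β^3 = 695. Then (α + 8)^3 - 695 = 0, i.e. α is a root of g(x) = (x + 8)^3 - 695 = x^3 + 24x^2 + 192x - 183. Since g(x) = h(x + 8) where h(x) = x^3 - 695, and h is irreducible over Q (because 695 is not a perfect cube, so h has no rational root, and a monic cubic with no rational root is irreducible), g is also irreducible (irreducibility is preserved under the substitution x → x + 8). Hence m_α(x) = x^3 + 24x^2 + 192x - 183.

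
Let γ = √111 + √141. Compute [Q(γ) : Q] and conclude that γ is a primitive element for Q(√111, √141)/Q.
[Q(γ) : Q] = 4 (equivalently, Q(γ) = Q(√111, √141))

Obviously Q(γ) ⊆ Q(√111, √141), and [Q(√111, √141):Q] = 4 (since 111, 141 are distinct squarefree integers > 1 with 15651 not a perfect square). To show equality we compute the minimal polynomial of γ. From γ = √111 + √141: γ^2 = 111 + 2√(15651) + 141 = 252 + 2√(15651), so γ^2 - 252 = 2√(15651); squaring, (γ^2 - 252)^2 = 4·15651, i.e. γ^4 - 504γ^2 + 63504 - 62604 = 0, i.e. γ^4 - 504γ^2 + 900 = 0. So γ is a root of x^4 - 504x^2 + 900. This polynomial is irreducible over Q: it has no rational root (each ±√111 ± √141 is irrational), and any factorization into two quadratics over Q would force √(15651) ∈ Q (pairing opposite roots) or √111, √141 ∈ Q (other pairings), all impossible. Hence [Q(γ):Q] = 4 = [Q(√111, √141):Q], so Q(γ) = Q(√111, √141).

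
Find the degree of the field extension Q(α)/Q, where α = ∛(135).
[Q(α):Q] = 3

The minimal polynomial of α is x^3 - 135, irreducible over Q since 135 is not a perfect cube (so x^3 - 135 has no rational root). Hence [Q(α):Q] = deg(m_α) = 3.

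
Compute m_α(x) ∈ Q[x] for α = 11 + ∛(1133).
m_α(x) = x^3 - 33x^2 + 363x - 2464

Set β = α - 11 = ∛(1133), so β^3 = 1133. Then (α - 11)^3 - 1133 = 0, i.e. α is a root of g(x) = (x - 11)^3 - 1133 = x^3 - 33x^2 + 363x - 2464. Since g(x) = h(x - 11) where h(x) = x^3 - 1133, and h is irreducible over Q (because 1133 is not a perfect cube, so h has no rational root, and a monic cubic with no rational root is irreducible), g is also irreducible (irreducibility is preserved under the substitution x → x - 11). Hence m_α(x) = x^3 - 33x^2 + 363x - 2464.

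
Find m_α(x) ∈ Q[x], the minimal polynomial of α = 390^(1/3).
m_α(x) = x^3 - 390

α satisfies α^3 = 390, so x^3 - 390 annihilates α. By the rational root test, a rational root p/q (in lowest terms) of x^3 - 390 would satisfy p^3 = 390 q^3, forcing q = 1 and p^3 = 390; but 390 is not a perfect cube, contradiction. A monic cubic over Q with no rational root is irreducible (any nontrivial factorization would include a linear factor). Hence x^3 - 390 is the minimal polynomial of α, and in particular [Q(α):Q] = 3.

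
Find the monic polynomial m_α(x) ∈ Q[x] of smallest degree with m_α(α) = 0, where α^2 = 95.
m_α(x) = x^2 - 95

α satisfies α^2 - 95 = 0, so x^2 - 95 annihilates α. Since d = 95 is squarefree and ≠ 1, it is not a perfect square in Q, so x^2 - 95 has no rational root and is therefore irreducible over Q (a degree-2 polynomial over a field is irreducible iff it has no root). Hence m_α(x) = x^2 - 95.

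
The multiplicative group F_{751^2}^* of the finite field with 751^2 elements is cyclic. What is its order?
|F_{751^2}^*| = 564000

F_{751^2} has 751^2 = 564001 elements; its multiplicative group consists of all nonzero elements, so |F_{751^2}^*| = 564001 - 1 = 564000. (It is cyclic since any finite subgroup of the multiplicative group of a field is cyclic.)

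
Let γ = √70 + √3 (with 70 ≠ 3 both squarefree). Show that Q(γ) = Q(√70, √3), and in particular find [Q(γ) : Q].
[Q(γ) : Q] = 4 (equivalently, Q(γ) = Q(√70, √3))

Obviously Q(γ) ⊆ Q(√70, √3), and [Q(√70, √3):Q] = 4 (since 70, 3 are distinct squarefree integers > 1 with 210 not a perfect square). To show equality we compute the minimal polynomial of γ. From γ = √70 + √3: γ^2 = 70 + 2√(210) + 3 = 73 + 2√(210), so γ^2 - 73 = 2√(210); squaring, (γ^2 - 73)^2 = 4·210, i.e. γ^4 - 146γ^2 + 5329 - 840 = 0, i.e. γ^4 - 146γ^2 + 4489 = 0. So γ is a root of x^4 - 146x^2 + 4489. This polynomial is irreducible over Q: it has no rational root (each ±√70 ± √3 is irrational), and any factorization into two quadratics over Q would force √(210) ∈ Q (pairing opposite roots) or √70, √3 ∈ Q (other pairings), all impossible. Hence [Q(γ):Q] = 4 = [Q(√70, √3):Q], so Q(γ) = Q(√70, √3).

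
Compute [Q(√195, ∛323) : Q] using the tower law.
[Q(√195, ∛323) : Q] = 6

Let L = Q(√195, ∛323). Since Q(√195) ⊂ L and [Q(√195):Q] = 2, the tower law gives 2 | [L:Q]. Likewise Q(∛323) ⊂ L with [Q(∛323):Q] = 3 (because 323 is not a perfect cube), so 3 | [L:Q]. As gcd(2,3) = 1, [L:Q] is divisible by 6. Conversely L is generated over Q by √195 and ∛323, so [L:Q] ≤ 2·3 = 6. Therefore [Q(√195, ∛323) : Q] = 6.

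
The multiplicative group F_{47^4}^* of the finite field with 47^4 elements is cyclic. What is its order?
|F_{47^4}^*| = 4879680

F_{47^4} has 47^4 = 4879681 elements; its multiplicative group consists of all nonzero elements, so |F_{47^4}^*| = 4879681 - 1 = 4879680. (It is cyclic since any finite subgroup of the multiplicative group of a field is cyclic.)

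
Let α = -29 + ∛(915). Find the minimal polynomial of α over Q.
m_α(x) = x^3 + 87x^2 + 2523x + 23474

Set β = α + 29 = ∛(915), so β^3 = 915. Then (α + 29)^3 - 915 = 0, i.e. α is a root of g(x) = (x + 29)^3 - 915 = x^3 + 87x^2 + 2523x + 23474. Since g(x) = h(x + 29) where h(x) = x^3 - 915, and h is irreducible over Q (because 915 is not a perfect cube, so h has no rational root, and a monic cubic with no rational root is irreducible), g is also irreducible (irreducibility is preserved under the substitution x → x + 29). Hence m_α(x) = x^3 + 87x^2 + 2523x + 23474.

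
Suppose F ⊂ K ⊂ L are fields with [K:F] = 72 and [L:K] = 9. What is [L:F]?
[L:F] = 648

The tower law says that for any tower of field extensions F ⊂ K ⊂ L with finite degrees, [L:F] = [L:K] · [K:F]. Here this gives [L:F] = 9 · 72 = 648.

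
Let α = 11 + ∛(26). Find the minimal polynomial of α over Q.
m_α(x) = x^3 - 33x^2 + 363x - 1357

Set β = α - 11 = ∛(26), so β^3 = 26. Then (α - 11)^3 - 26 = 0, i.e. α is a root of g(x) = (x - 11)^3 - 26 = x^3 - 33x^2 + 363x - 1357. Since g(x) = h(x - 11) where h(x) = x^3 - 26, and h is irreducible over Q (because 26 is not a perfect cube, so h has no rational root, and a monic cubic with no rational root is irreducible), g is also irreducible (irreducibility is preserved under the substitution x → x - 11). Hence m_α(x) = x^3 - 33x^2 + 363x - 1357.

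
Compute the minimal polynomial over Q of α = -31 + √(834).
m_α(x) = x^2 + 62x + 127

From α + 31 = √(834), squaring gives (α + 31)^2 = 834, i.e. α^2 + 62α + 961 = 834, so α^2 + 62α + 127 = 0. The discriminant of x^2 + 62x + 127 is (62)^2 - 4·(127) = 3844 - 508 = 3336, and 4·(834) is not a perfect square in Q since 834 is squarefree and ≠ 1. Hence x^2 + 62x + 127 is irreducible over Q and is the minimal polynomial of α.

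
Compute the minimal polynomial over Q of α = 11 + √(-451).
m_α(x) = x^2 - 22x + 572

From α - 11 = √(-451), squaring gives (α - 11)^2 = -451, i.e. α^2 - 22α + 121 = -451, so α^2 - 22α + 572 = 0. The discriminant of x^2 - 22x + 572 is (-22)^2 - 4·(572) = 484 - 2288 = -1804, and 4·(-451) is not a perfect square in Q since -451 is squarefree and ≠ 1. Hence x^2 - 22x + 572 is irreducible over Q and is the minimal polynomial of α.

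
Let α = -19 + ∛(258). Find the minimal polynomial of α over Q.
m_α(x) = x^3 + 57x^2 + 1083x + 6601

Set β = α + 19 = ∛(258), so β^3 = 258. Then (α + 19)^3 - 258 = 0, i.e. α is a root of g(x) = (x + 19)^3 - 258 = x^3 + 57x^2 + 1083x + 6601. Since g(x) = h(x + 19) where h(x) = x^3 - 258, and h is irreducible over Q (because 258 is not a perfect cube, so h has no rational root, and a monic cubic with no rational root is irreducible), g is also irreducible (irreducibility is preserved under the substitution x → x + 19). Hence m_α(x) = x^3 + 57x^2 + 1083x + 6601.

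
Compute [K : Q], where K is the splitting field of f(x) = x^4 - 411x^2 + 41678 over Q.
[K : Q] = 4

Solving the quadratic in x^2: x^2 = (411 ± √(411^2 - 4·41678))/2 = (411 ± √2209)/2 = (411 ± 47)/2, giving x^2 = 229 or x^2 = 182. So f(x) = (x^2 - 229)(x^2 - 182) and the roots of f are ±√229, ±√182. Hence the splitting field is K = Q(√229, √182). Since 229 and 182 are distinct squarefree integers > 1, their product 41678 is not a perfect square, so √182 ∉ Q(√229). By the tower law [K:Q] = [Q(√229,√182):Q(√229)] · [Q(√229):Q] = 2 · 2 = 4.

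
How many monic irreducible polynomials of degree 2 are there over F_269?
There are 36046 monic irreducible polynomials of degree 2 over F_269

Each element of F_{269^2} that lies in no proper subfield is a root of exactly one monic irreducible of degree 2 over F_269, and each such polynomial has 2 distinct roots in F_{269^2}. By Möbius inversion the count is N_269(2) = (1/2) Σ_{d|2} μ(2/d) · 269^d = (1/2)(μ(2)·269^1 + μ(1)·269^2) = 72092/2 = 36046.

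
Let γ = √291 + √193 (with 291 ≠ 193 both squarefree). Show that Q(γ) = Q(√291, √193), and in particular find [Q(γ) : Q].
[Q(γ) : Q] = 4 (equivalently, Q(γ) = Q(√291, √193))

Obviously Q(γ) ⊆ Q(√291, √193), and [Q(√291, √193):Q] = 4 (since 291, 193 are distinct squarefree integers > 1 with 56163 not a perfect square). To show equality we compute the minimal polynomial of γ. From γ = √291 + √193: γ^2 = 291 + 2√(56163) + 193 = 484 + 2√(56163), so γ^2 - 484 = 2√(56163); squaring, (γ^2 - 484)^2 = 4·56163, i.e. γ^4 - 968γ^2 + 234256 - 224652 = 0, i.e. γ^4 - 968γ^2 + 9604 = 0. So γ is a root of x^4 - 968x^2 + 9604. This polynomial is irreducible over Q: it has no rational root (each ±√291 ± √193 is irrational), and any factorization into two quadratics over Q would force √(56163) ∈ Q (pairing opposite roots) or √291, √193 ∈ Q (other pairings), all impossible. Hence [Q(γ):Q] = 4 = [Q(√291, √193):Q], so Q(γ) = Q(√291, √193).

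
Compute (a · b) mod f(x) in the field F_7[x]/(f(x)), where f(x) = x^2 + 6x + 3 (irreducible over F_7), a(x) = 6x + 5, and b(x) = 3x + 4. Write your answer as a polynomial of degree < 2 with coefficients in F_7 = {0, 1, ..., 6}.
a · b ≡ x + 1 (mod f(x))

Multiply in F_7[x]: a(x)·b(x) = (6x + 5)·(3x + 4) = 4x^2 + 4x + 6. This has degree ≥ 2, so divide by f(x) over F_7: 4x^2 + 4x + 6 = (4)·(x^2 + 6x + 3) + (x + 1). Hence a·b ≡ x + 1 (mod f). (F_7[x]/(f) is a field with 7^2 = 49 elements since f is irreducible of degree 2.)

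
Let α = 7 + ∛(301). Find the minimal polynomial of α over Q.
m_α(x) = x^3 - 21x^2 + 147x - 644

Set β = α - 7 = ∛(301), so β^3 = 301. Then (α - 7)^3 - 301 = 0, i.e. α is a root of g(x) = (x - 7)^3 - 301 = x^3 - 21x^2 + 147x - 644. Since g(x) = h(x - 7) where h(x) = x^3 - 301, and h is irreducible over Q (because 301 is not a perfect cube, so h has no rational root, and a monic cubic with no rational root is irreducible), g is also irreducible (irreducibility is preserved under the substitution x → x - 7). Hence m_α(x) = x^3 - 21x^2 + 147x - 644.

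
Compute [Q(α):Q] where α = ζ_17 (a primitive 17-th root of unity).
[Q(α):Q] = 16

The minimal polynomial of ζ_17 over Q is the 17-th cyclotomic polynomial Φ_17(x), which is irreducible over Q and has degree φ(17) = 16. Hence [Q(α):Q] = φ(17) = 16.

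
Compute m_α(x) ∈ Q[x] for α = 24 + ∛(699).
m_α(x) = x^3 - 72x^2 + 1728x - 14523

Set β = α - 24 = ∛(699), so β^3 = 699. Then (α - 24)^3 - 699 = 0, i.e. α is a root of g(x) = (x - 24)^3 - 699 = x^3 - 72x^2 + 1728x - 14523. Since g(x) = h(x - 24) where h(x) = x^3 - 699, and h is irreducible over Q (because 699 is not a perfect cube, so h has no rational root, and a monic cubic with no rational root is irreducible), g is also irreducible (irreducibility is preserved under the substitution x → x - 24). Hence m_α(x) = x^3 - 72x^2 + 1728x - 14523.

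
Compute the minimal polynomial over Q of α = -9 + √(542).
m_α(x) = x^2 + 18x - 461

From α + 9 = √(542), squaring gives (α + 9)^2 = 542, i.e. α^2 + 18α + 81 = 542, so α^2 + 18α - 461 = 0. The discriminant of x^2 + 18x - 461 is (18)^2 - 4·(-461) = 324 + 1844 = 2168, and 4·(542) is not a perfect square in Q since 542 is squarefree and ≠ 1. Hence x^2 + 18x - 461 is irreducible over Q and is the minimal polynomial of α.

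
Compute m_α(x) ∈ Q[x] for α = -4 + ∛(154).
m_α(x) = x^3 + 12x^2 + 48x - 90

Set β = α + 4 = ∛(154), so β^3 = 154. Then (α + 4)^3 - 154 = 0, i.e. α is a root of g(x) = (x + 4)^3 - 154 = x^3 + 12x^2 + 48x - 90. Since g(x) = h(x + 4) where h(x) = x^3 - 154, and h is irreducible over Q (because 154 is not a perfect cube, so h has no rational root, and a monic cubic with no rational root is irreducible), g is also irreducible (irreducibility is preserved under the substitution x → x + 4). Hence m_α(x) = x^3 + 12x^2 + 48x - 90.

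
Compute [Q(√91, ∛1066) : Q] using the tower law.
[Q(√91, ∛1066) : Q] = 6

Let L = Q(√91, ∛1066). Since Q(√91) ⊂ L and [Q(√91):Q] = 2, the tower law gives 2 | [L:Q]. Likewise Q(∛1066) ⊂ L with [Q(∛1066):Q] = 3 (because 1066 is not a perfect cube), so 3 | [L:Q]. As gcd(2,3) = 1, [L:Q] is divisible by 6. Conversely L is generated over Q by √91 and ∛1066, so [L:Q] ≤ 2·3 = 6. Therefore [Q(√91, ∛1066) : Q] = 6.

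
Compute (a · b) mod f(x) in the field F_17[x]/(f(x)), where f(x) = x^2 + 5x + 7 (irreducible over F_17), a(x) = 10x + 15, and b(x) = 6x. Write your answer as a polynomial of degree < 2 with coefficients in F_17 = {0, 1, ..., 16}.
a · b ≡ 11x + 5 (mod f(x))

Multiply in F_17[x]: a(x)·b(x) = (10x + 15)·(6x) = 9x^2 + 5x. This has degree ≥ 2, so divide by f(x) over F_17: 9x^2 + 5x = (9)·(x^2 + 5x + 7) + (11x + 5). Hence a·b ≡ 11x + 5 (mod f). (F_17[x]/(f) is a field with 17^2 = 289 elements since f is irreducible of degree 2.)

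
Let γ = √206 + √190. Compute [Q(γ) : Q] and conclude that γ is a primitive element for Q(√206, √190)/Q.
[Q(γ) : Q] = 4 (equivalently, Q(γ) = Q(√206, √190))

Obviously Q(γ) ⊆ Q(√206, √190), and [Q(√206, √190):Q] = 4 (since 206, 190 are distinct squarefree integers > 1 with 39140 not a perfect square). To show equality we compute the minimal polynomial of γ. From γ = √206 + √190: γ^2 = 206 + 2√(39140) + 190 = 396 + 2√(39140), so γ^2 - 396 = 2√(39140); squaring, (γ^2 - 396)^2 = 4·39140, i.e. γ^4 - 792γ^2 + 156816 - 156560 = 0, i.e. γ^4 - 792γ^2 + 256 = 0. So γ is a root of x^4 - 792x^2 + 256. This polynomial is irreducible over Q: it has no rational root (each ±√206 ± √190 is irrational), and any factorization into two quadratics over Q would force √(39140) ∈ Q (pairing opposite roots) or √206, √190 ∈ Q (other pairings), all impossible. Hence [Q(γ):Q] = 4 = [Q(√206, √190):Q], so Q(γ) = Q(√206, √190).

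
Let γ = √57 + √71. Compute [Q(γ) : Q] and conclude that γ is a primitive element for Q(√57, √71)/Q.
[Q(γ) : Q] = 4 (equivalently, Q(γ) = Q(√57, √71))

Obviously Q(γ) ⊆ Q(√57, √71), and [Q(√57, √71):Q] = 4 (since 57, 71 are distinct squarefree integers > 1 with 4047 not a perfect square). To show equality we compute the minimal polynomial of γ. From γ = √57 + √71: γ^2 = 57 + 2√(4047) + 71 = 128 + 2√(4047), so γ^2 - 128 = 2√(4047); squaring, (γ^2 - 128)^2 = 4·4047, i.e. γ^4 - 256γ^2 + 16384 - 16188 = 0, i.e. γ^4 - 256γ^2 + 196 = 0. So γ is a root of x^4 - 256x^2 + 196. This polynomial is irreducible over Q: it has no rational root (each ±√57 ± √71 is irrational), and any factorization into two quadratics over Q would force √(4047) ∈ Q (pairing opposite roots) or √57, √71 ∈ Q (other pairings), all impossible. Hence [Q(γ):Q] = 4 = [Q(√57, √71):Q], so Q(γ) = Q(√57, √71).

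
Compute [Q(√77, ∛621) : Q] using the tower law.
[Q(√77, ∛621) : Q] = 6

Let L = Q(√77, ∛621). Since Q(√77) ⊂ L and [Q(√77):Q] = 2, the tower law gives 2 | [L:Q]. Likewise Q(∛621) ⊂ L with [Q(∛621):Q] = 3 (because 621 is not a perfect cube), so 3 | [L:Q]. As gcd(2,3) = 1, [L:Q] is divisible by 6. Conversely L is generated over Q by √77 and ∛621, so [L:Q] ≤ 2·3 = 6. Therefore [Q(√77, ∛621) : Q] = 6.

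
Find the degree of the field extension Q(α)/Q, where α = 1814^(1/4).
[Q(α):Q] = 4

α is a root of x^4 - 1814. By Eisenstein's criterion at the prime p = 2 (which divides the constant term 1814 but p^2 = 4 does not, since 1814 is squarefree), x^4 - 1814 is irreducible over Q. Hence [Q(α):Q] = 4.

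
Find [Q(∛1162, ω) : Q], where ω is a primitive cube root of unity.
[Q(∛1162, ω) : Q] = 6

[Q(∛1162):Q] = 3 (min poly x^3 - 1162, irreducible since 1162 is not a perfect cube). [Q(ω):Q] = 2 (min poly x^2 + x + 1). Since Q(∛1162) ⊂ R and ω ∉ R, we have ω ∉ Q(∛1162), so x^2 + x + 1 remains irreducible over Q(∛1162) and [Q(∛1162, ω) : Q(∛1162)] = 2. By the tower law, [Q(∛1162, ω) : Q] = 3 · 2 = 6. (In fact Q(∛1162, ω) is the splitting field of x^3 - 1162 over Q.)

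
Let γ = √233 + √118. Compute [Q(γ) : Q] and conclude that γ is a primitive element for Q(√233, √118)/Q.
[Q(γ) : Q] = 4 (equivalently, Q(γ) = Q(√233, √118))

Obviously Q(γ) ⊆ Q(√233, √118), and [Q(√233, √118):Q] = 4 (since 233, 118 are distinct squarefree integers > 1 with 27494 not a perfect square). To show equality we compute the minimal polynomial of γ. From γ = √233 + √118: γ^2 = 233 + 2√(27494) + 118 = 351 + 2√(27494), so γ^2 - 351 = 2√(27494); squaring, (γ^2 - 351)^2 = 4·27494, i.e. γ^4 - 702γ^2 + 123201 - 109976 = 0, i.e. γ^4 - 702γ^2 + 13225 = 0. So γ is a root of x^4 - 702x^2 + 13225. This polynomial is irreducible over Q: it has no rational root (each ±√233 ± √118 is irrational), and any factorization into two quadratics over Q would force √(27494) ∈ Q (pairing opposite roots) or √233, √118 ∈ Q (other pairings), all impossible. Hence [Q(γ):Q] = 4 = [Q(√233, √118):Q], so Q(γ) = Q(√233, √118).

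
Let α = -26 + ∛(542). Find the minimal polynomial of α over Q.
m_α(x) = x^3 + 78x^2 + 2028x + 17034

Set β = α + 26 = ∛(542), so β^3 = 542. Then (α + 26)^3 - 542 = 0, i.e. α is a root of g(x) = (x + 26)^3 - 542 = x^3 + 78x^2 + 2028x + 17034. Since g(x) = h(x + 26) where h(x) = x^3 - 542, and h is irreducible over Q (because 542 is not a perfect cube, so h has no rational root, and a monic cubic with no rational root is irreducible), g is also irreducible (irreducibility is preserved under the substitution x → x + 26). Hence m_α(x) = x^3 + 78x^2 + 2028x + 17034.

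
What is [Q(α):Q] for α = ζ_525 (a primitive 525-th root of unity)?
[Q(α):Q] = 240

The minimal polynomial of ζ_525 over Q is the 525-th cyclotomic polynomial Φ_525(x), which is irreducible over Q and has degree φ(525) = 240. Hence [Q(α):Q] = φ(525) = 240.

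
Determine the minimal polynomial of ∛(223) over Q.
m_α(x) = x^3 - 223

α satisfies α^3 = 223, so x^3 - 223 annihilates α. By the rational root test, a rational root p/q (in lowest terms) of x^3 - 223 would satisfy p^3 = 223 q^3, forcing q = 1 and p^3 = 223; but 223 is not a perfect cube, contradiction. A monic cubic over Q with no rational root is irreducible (any nontrivial factorization would include a linear factor). Hence x^3 - 223 is the minimal polynomial of α, and in particular [Q(α):Q] = 3.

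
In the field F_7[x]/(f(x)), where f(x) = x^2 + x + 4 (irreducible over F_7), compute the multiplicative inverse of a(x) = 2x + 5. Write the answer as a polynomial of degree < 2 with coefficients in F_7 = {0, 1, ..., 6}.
a(x)^(-1) ≡ 4x + 1 (mod f(x))

Since f is irreducible over F_7, F_7[x]/(f) is a field and a(x) ≠ 0 has an inverse. Apply the extended Euclidean algorithm to f(x) and a(x) in F_7[x]: f(x) = (4x + 1)·a(x) + (6). The last nonzero remainder is the constant 6 = gcd(f, a) in F_7. Back-substituting through the division chain expresses 6 = s(x)·a(x) + t(x)·f(x) with s(x) ≡ 3x + 6 (mod f), so (3x + 6)·a(x) ≡ 6 (mod f). Multiplying by 6^(-1) ≡ 6 in F_7 gives a(x)^(-1) ≡ 6·(3x + 6) ≡ 4x + 1 (mod f). Check: (2x + 5)·(4x + 1) = x^2 + x + 5 ≡ 1 (mod x^2 + x + 4).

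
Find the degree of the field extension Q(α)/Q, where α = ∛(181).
[Q(α):Q] = 3

The minimal polynomial of α is x^3 - 181, irreducible over Q since 181 is not a perfect cube (so x^3 - 181 has no rational root). Hence [Q(α):Q] = deg(m_α) = 3.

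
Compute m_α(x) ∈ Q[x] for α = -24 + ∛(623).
m_α(x) = x^3 + 72x^2 + 1728x + 13201

Set β = α + 24 = ∛(623), so β^3 = 623. Then (α + 24)^3 - 623 = 0, i.e. α is a root of g(x) = (x + 24)^3 - 623 = x^3 + 72x^2 + 1728x + 13201. Since g(x) = h(x + 24) where h(x) = x^3 - 623, and h is irreducible over Q (because 623 is not a perfect cube, so h has no rational root, and a monic cubic with no rational root is irreducible), g is also irreducible (irreducibility is preserved under the substitution x → x + 24). Hence m_α(x) = x^3 + 72x^2 + 1728x + 13201.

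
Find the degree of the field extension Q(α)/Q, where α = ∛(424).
[Q(α):Q] = 3

The minimal polynomial of α is x^3 - 424, irreducible over Q since 424 is not a perfect cube (so x^3 - 424 has no rational root). Hence [Q(α):Q] = deg(m_α) = 3.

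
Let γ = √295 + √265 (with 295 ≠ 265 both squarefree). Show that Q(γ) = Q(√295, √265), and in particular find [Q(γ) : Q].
[Q(γ) : Q] = 4 (equivalently, Q(γ) = Q(√295, √265))

Obviously Q(γ) ⊆ Q(√295, √265), and [Q(√295, √265):Q] = 4 (since 295, 265 are distinct squarefree integers > 1 with 78175 not a perfect square). To show equality we compute the minimal polynomial of γ. From γ = √295 + √265: γ^2 = 295 + 2√(78175) + 265 = 560 + 2√(78175), so γ^2 - 560 = 2√(78175); squaring, (γ^2 - 560)^2 = 4·78175, i.e. γ^4 - 1120γ^2 + 313600 - 312700 = 0, i.e. γ^4 - 1120γ^2 + 900 = 0. So γ is a root of x^4 - 1120x^2 + 900. This polynomial is irreducible over Q: it has no rational root (each ±√295 ± √265 is irrational), and any factorization into two quadratics over Q would force √(78175) ∈ Q (pairing opposite roots) or √295, √265 ∈ Q (other pairings), all impossible. Hence [Q(γ):Q] = 4 = [Q(√295, √265):Q], so Q(γ) = Q(√295, √265).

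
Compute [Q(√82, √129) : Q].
[Q(√82, √129) : Q] = 4

[Q(√82):Q] = 2 (min poly x^2 - 82, irreducible since 82 is squarefree > 1). For the top step, suppose √129 ∈ Q(√82), say √129 = c + d√82 with c, d ∈ Q. Squaring: 129 = c^2 + 82d^2 + 2cd√82. Since √82 ∉ Q this forces 2cd = 0. If d = 0 then √129 = c ∈ Q, contradicting 129 squarefree > 1. If c = 0 then 129 = 82d^2, so 82·129 = (82d)^2 is a perfect square in Q — but 82·129 = 10578 is not a perfect square (since 82 and 129 are distinct squarefree integers). Contradiction. Hence √129 ∉ Q(√82), so x^2 - 129 stays irreducible over Q(√82) and [Q(√82, √129) : Q(√82)] = 2. By the tower law, [Q(√82, √129) : Q] = 2 · 2 = 4.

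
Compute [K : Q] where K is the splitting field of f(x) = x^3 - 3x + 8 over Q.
[K : Q] = 6

By the rational root test, any rational root of the monic integer polynomial f(x) = x^3 - 3x + 8 must be an integer dividing the constant term 8, i.e. one of ±{1, 2, 4, 8}. Evaluating: f(1) = 6, f(-1) = 10, f(2) = 10, f(-2) = 6, f(4) = 60, f(-4) = -44, f(8) = 496, f(-8) = -480; none is 0, so f has no rational root and is therefore irreducible over Q (a cubic with no linear factor over a field is irreducible). For an irreducible cubic, the Galois group is A_3 or S_3 according as the discriminant disc(f) = -4a^3 - 27b^2 = -4·(-3)^3 - 27·(8)^2 = -1620 is or is not a square in Q. Here disc(f) = -1620 is not a perfect square in Q, so the Galois group of f over Q is not contained in A_3 and must be all of S_3. The splitting field has degree |S_3| = 6 over Q, so [K : Q] = 6.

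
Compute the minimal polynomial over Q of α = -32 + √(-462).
m_α(x) = x^2 + 64x + 1486

From α + 32 = √(-462), squaring gives (α + 32)^2 = -462, i.e. α^2 + 64α + 1024 = -462, so α^2 + 64α + 1486 = 0. The discriminant of x^2 + 64x + 1486 is (64)^2 - 4·(1486) = 4096 - 5944 = -1848, and 4·(-462) is not a perfect square in Q since -462 is squarefree and ≠ 1. Hence x^2 + 64x + 1486 is irreducible over Q and is the minimal polynomial of α.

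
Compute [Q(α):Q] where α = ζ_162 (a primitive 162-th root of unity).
[Q(α):Q] = 54

The minimal polynomial of ζ_162 over Q is the 162-th cyclotomic polynomial Φ_162(x), which is irreducible over Q and has degree φ(162) = 54. Hence [Q(α):Q] = φ(162) = 54.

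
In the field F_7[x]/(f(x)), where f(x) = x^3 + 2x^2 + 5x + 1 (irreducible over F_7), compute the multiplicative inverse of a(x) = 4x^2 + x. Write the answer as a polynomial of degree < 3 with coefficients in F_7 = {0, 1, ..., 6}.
a(x)^(-1) ≡ 2x^2 + 5x + 3 (mod f(x))

Since f is irreducible over F_7, F_7[x]/(f) is a field and a(x) ≠ 0 has an inverse. Apply the extended Euclidean algorithm to f(x) and a(x) in F_7[x]: f(x) = (2x)·a(x) + (5x + 1);  a(x) = (5x + 2)·(5x + 1) + (5). The last nonzero remainder is the constant 5 = gcd(f, a) in F_7. Back-substituting through the division chain expresses 5 = s(x)·a(x) + t(x)·f(x) with s(x) ≡ 3x^2 + 4x + 1 (mod f), so (3x^2 + 4x + 1)·a(x) ≡ 5 (mod f). Multiplying by 5^(-1) ≡ 3 in F_7 gives a(x)^(-1) ≡ 3·(3x^2 + 4x + 1) ≡ 2x^2 + 5x + 3 (mod f). Check: (4x^2 + x)·(2x^2 + 5x + 3) = x^4 + x^3 + 3x^2 + 3x ≡ 1 (mod x^3 + 2x^2 + 5x + 1).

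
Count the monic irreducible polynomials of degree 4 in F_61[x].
There are 3460530 monic irreducible polynomials of degree 4 over F_61

Each element of F_{61^4} that lies in no proper subfield is a root of exactly one monic irreducible of degree 4 over F_61, and each such polynomial has 4 distinct roots in F_{61^4}. By Möbius inversion the count is N_61(4) = (1/4) Σ_{d|4} μ(4/d) · 61^d = (1/4)(μ(4)·61^1 + μ(2)·61^2 + μ(1)·61^4) = 13842120/4 = 3460530.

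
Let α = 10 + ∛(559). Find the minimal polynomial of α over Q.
m_α(x) = x^3 - 30x^2 + 300x - 1559

Set β = α - 10 = ∛(559), so β^3 = 559. Then (α - 10)^3 - 559 = 0, i.e. α is a root of g(x) = (x - 10)^3 - 559 = x^3 - 30x^2 + 300x - 1559. Since g(x) = h(x - 10) where h(x) = x^3 - 559, and h is irreducible over Q (because 559 is not a perfect cube, so h has no rational root, and a monic cubic with no rational root is irreducible), g is also irreducible (irreducibility is preserved under the substitution x → x - 10). Hence m_α(x) = x^3 - 30x^2 + 300x - 1559.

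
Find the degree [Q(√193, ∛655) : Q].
[Q(√193, ∛655) : Q] = 6

Let L = Q(√193, ∛655). Since Q(√193) ⊂ L and [Q(√193):Q] = 2, the tower law gives 2 | [L:Q]. Likewise Q(∛655) ⊂ L with [Q(∛655):Q] = 3 (because 655 is not a perfect cube), so 3 | [L:Q]. As gcd(2,3) = 1, [L:Q] is divisible by 6. Conversely L is generated over Q by √193 and ∛655, so [L:Q] ≤ 2·3 = 6. Therefore [Q(√193, ∛655) : Q] = 6.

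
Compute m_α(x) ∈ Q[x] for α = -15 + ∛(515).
m_α(x) = x^3 + 45x^2 + 675x + 2860

Set β = α + 15 = ∛(515), so β^3 = 515. Then (α + 15)^3 - 515 = 0, i.e. α is a root of g(x) = (x + 15)^3 - 515 = x^3 + 45x^2 + 675x + 2860. Since g(x) = h(x + 15) where h(x) = x^3 - 515, and h is irreducible over Q (because 515 is not a perfect cube, so h has no rational root, and a monic cubic with no rational root is irreducible), g is also irreducible (irreducibility is preserved under the substitution x → x + 15). Hence m_α(x) = x^3 + 45x^2 + 675x + 2860.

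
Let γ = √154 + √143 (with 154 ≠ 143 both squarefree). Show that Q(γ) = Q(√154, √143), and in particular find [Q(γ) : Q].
[Q(γ) : Q] = 4 (equivalently, Q(γ) = Q(√154, √143))

Obviously Q(γ) ⊆ Q(√154, √143), and [Q(√154, √143):Q] = 4 (since 154, 143 are distinct squarefree integers > 1 with 22022 not a perfect square). To show equality we compute the minimal polynomial of γ. From γ = √154 + √143: γ^2 = 154 + 2√(22022) + 143 = 297 + 2√(22022), so γ^2 - 297 = 2√(22022); squaring, (γ^2 - 297)^2 = 4·22022, i.e. γ^4 - 594γ^2 + 88209 - 88088 = 0, i.e. γ^4 - 594γ^2 + 121 = 0. So γ is a root of x^4 - 594x^2 + 121. This polynomial is irreducible over Q: it has no rational root (each ±√154 ± √143 is irrational), and any factorization into two quadratics over Q would force √(22022) ∈ Q (pairing opposite roots) or √154, √143 ∈ Q (other pairings), all impossible. Hence [Q(γ):Q] = 4 = [Q(√154, √143):Q], so Q(γ) = Q(√154, √143).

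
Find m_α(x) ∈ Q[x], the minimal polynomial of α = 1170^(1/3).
m_α(x) = x^3 - 1170

α satisfies α^3 = 1170, so x^3 - 1170 annihilates α. By the rational root test, a rational root p/q (in lowest terms) of x^3 - 1170 would satisfy p^3 = 1170 q^3, forcing q = 1 and p^3 = 1170; but 1170 is not a perfect cube, contradiction. A monic cubic over Q with no rational root is irreducible (any nontrivial factorization would include a linear factor). Hence x^3 - 1170 is the minimal polynomial of α, and in particular [Q(α):Q] = 3.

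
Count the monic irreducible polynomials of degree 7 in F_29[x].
There are 2464268040 monic irreducible polynomials of degree 7 over F_29

Each element of F_{29^7} that lies in no proper subfield is a root of exactly one monic irreducible of degree 7 over F_29, and each such polynomial has 7 distinct roots in F_{29^7}. By Möbius inversion the count is N_29(7) = (1/7) Σ_{d|7} μ(7/d) · 29^d = (1/7)(μ(7)·29^1 + μ(1)·29^7) = 17249876280/7 = 2464268040.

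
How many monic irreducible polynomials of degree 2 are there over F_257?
There are 32896 monic irreducible polynomials of degree 2 over F_257

Each element of F_{257^2} that lies in no proper subfield is a root of exactly one monic irreducible of degree 2 over F_257, and each such polynomial has 2 distinct roots in F_{257^2}. By Möbius inversion the count is N_257(2) = (1/2) Σ_{d|2} μ(2/d) · 257^d = (1/2)(μ(2)·257^1 + μ(1)·257^2) = 65792/2 = 32896.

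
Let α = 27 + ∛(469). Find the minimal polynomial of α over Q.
m_α(x) = x^3 - 81x^2 + 2187x - 20152

Set β = α - 27 = ∛(469), so β^3 = 469. Then (α - 27)^3 - 469 = 0, i.e. α is a root of g(x) = (x - 27)^3 - 469 = x^3 - 81x^2 + 2187x - 20152. Since g(x) = h(x - 27) where h(x) = x^3 - 469, and h is irreducible over Q (because 469 is not a perfect cube, so h has no rational root, and a monic cubic with no rational root is irreducible), g is also irreducible (irreducibility is preserved under the substitution x → x - 27). Hence m_α(x) = x^3 - 81x^2 + 2187x - 20152.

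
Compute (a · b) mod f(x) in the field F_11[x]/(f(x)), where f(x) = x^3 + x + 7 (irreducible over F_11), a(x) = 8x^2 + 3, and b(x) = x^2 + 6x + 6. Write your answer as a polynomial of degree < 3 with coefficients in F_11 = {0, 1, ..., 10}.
a · b ≡ 10x^2 + 2x + 1 (mod f(x))

Multiply in F_11[x]: a(x)·b(x) = (8x^2 + 3)·(x^2 + 6x + 6) = 8x^4 + 4x^3 + 7x^2 + 7x + 7. This has degree ≥ 3, so divide by f(x) over F_11: 8x^4 + 4x^3 + 7x^2 + 7x + 7 = (8x + 4)·(x^3 + x + 7) + (10x^2 + 2x + 1). Hence a·b ≡ 10x^2 + 2x + 1 (mod f). (F_11[x]/(f) is a field with 11^3 = 1331 elements since f is irreducible of degree 3.)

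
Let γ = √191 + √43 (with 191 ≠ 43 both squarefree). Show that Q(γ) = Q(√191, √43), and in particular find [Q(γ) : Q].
[Q(γ) : Q] = 4 (equivalently, Q(γ) = Q(√191, √43))

Obviously Q(γ) ⊆ Q(√191, √43), and [Q(√191, √43):Q] = 4 (since 191, 43 are distinct squarefree integers > 1 with 8213 not a perfect square). To show equality we compute the minimal polynomial of γ. From γ = √191 + √43: γ^2 = 191 + 2√(8213) + 43 = 234 + 2√(8213), so γ^2 - 234 = 2√(8213); squaring, (γ^2 - 234)^2 = 4·8213, i.e. γ^4 - 468γ^2 + 54756 - 32852 = 0, i.e. γ^4 - 468γ^2 + 21904 = 0. So γ is a root of x^4 - 468x^2 + 21904. This polynomial is irreducible over Q: it has no rational root (each ±√191 ± √43 is irrational), and any factorization into two quadratics over Q would force √(8213) ∈ Q (pairing opposite roots) or √191, √43 ∈ Q (other pairings), all impossible. Hence [Q(γ):Q] = 4 = [Q(√191, √43):Q], so Q(γ) = Q(√191, √43).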